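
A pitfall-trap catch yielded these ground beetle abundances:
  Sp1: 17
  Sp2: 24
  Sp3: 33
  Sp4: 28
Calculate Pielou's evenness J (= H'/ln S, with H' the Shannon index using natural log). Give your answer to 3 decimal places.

0.980

Total N = 17+24+33+28 = 102, so the proportions are 0.16667, 0.23529, 0.32353, 0.27451 (working shown to 5 dp, full precision carried).
H' = −Σ pᵢ ln pᵢ = −((-0.29863) + (-0.34045) + (-0.36509) + (-0.35488)) = 1.35905.
With S = 4 species, ln S = 1.38629, so J = 1.35905/1.38629 = 0.98035, i.e. 0.980 to 3 decimal places.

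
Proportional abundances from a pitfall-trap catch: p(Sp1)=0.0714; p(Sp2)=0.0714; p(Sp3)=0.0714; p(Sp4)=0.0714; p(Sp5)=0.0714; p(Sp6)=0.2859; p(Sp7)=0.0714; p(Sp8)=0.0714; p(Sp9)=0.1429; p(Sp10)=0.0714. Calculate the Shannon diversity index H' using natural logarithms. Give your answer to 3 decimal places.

Each pᵢ ln pᵢ term (working shown to 5 dp, full precision carried): 0.0714×(-2.63946)=-0.18846, 0.0714×(-2.63946)=-0.18846, 0.0714×(-2.63946)=-0.18846, 0.0714×(-2.63946)=-0.18846, 0.0714×(-2.63946)=-0.18846, 0.2859×(-1.25211)=-0.35798, 0.0714×(-2.63946)=-0.18846, 0.0714×(-2.63946)=-0.18846, 0.1429×(-1.94561)=-0.27803, 0.0714×(-2.63946)=-0.18846.
Sum = -2.14366, so H' = 2.144.

2.144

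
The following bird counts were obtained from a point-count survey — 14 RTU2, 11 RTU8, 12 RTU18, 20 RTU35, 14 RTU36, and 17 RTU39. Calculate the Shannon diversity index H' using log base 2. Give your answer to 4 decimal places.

2.5548

Total N = 14+11+12+20+14+17 = 88, so the proportions are 0.159091, 0.125, 0.136364, 0.227273, 0.159091, 0.193182 (working shown to 6 dp, full precision carried).
Each pᵢ log₂ pᵢ term: 0.159091×(-2.652077)=-0.421921, 0.125×(-3.000000)=-0.375000, 0.136364×(-2.874469)=-0.391973, 0.227273×(-2.137504)=-0.485796, 0.159091×(-2.652077)=-0.421921, 0.193182×(-2.371969)=-0.458221.
Sum = -2.554833, so H' = 2.5548.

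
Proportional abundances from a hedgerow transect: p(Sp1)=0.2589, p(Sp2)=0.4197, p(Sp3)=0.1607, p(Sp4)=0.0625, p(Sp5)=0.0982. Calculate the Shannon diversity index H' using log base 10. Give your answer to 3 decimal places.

0.612

Each pᵢ log₁₀ pᵢ term (working shown to 5 dp, full precision carried): 0.2589×(-0.58687)=-0.15194, 0.4197×(-0.37706)=-0.15825, 0.1607×(-0.79398)=-0.12759, 0.0625×(-1.20412)=-0.07526, 0.0982×(-1.00789)=-0.09897.
Sum = -0.61202, so H' = 0.612.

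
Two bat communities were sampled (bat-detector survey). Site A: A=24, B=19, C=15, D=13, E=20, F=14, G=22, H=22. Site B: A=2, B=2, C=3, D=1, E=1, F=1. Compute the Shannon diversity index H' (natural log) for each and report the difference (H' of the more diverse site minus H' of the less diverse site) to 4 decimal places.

Site A: N=149, proportions 0.161074, 0.127517, 0.100671, 0.087248, 0.134228, 0.09396, 0.147651, 0.147651, giving H' = 2.057302 (working shown to 6 dp, full precision carried).
Site B: N=10, proportions 0.2, 0.2, 0.3, 0.1, 0.1, 0.1, giving H' = 1.695743.
Difference = |2.057302 − 1.695743| = 0.361559, i.e. 0.3616 to 4 decimal places.

0.3616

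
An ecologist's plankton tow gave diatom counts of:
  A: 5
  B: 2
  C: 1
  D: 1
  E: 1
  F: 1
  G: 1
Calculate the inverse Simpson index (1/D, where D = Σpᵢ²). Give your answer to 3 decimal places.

Total N = 5+2+1+1+1+1+1 = 12, so the proportions are 0.4166667, 0.1666667, 0.0833333, 0.0833333, 0.0833333, 0.0833333, 0.0833333 (working shown to 7 dp, full precision carried).
D = 0.4166667² + 0.1666667² + 0.0833333² + 0.0833333² + 0.0833333² + 0.0833333² + 0.0833333² = 0.1736111 + 0.0277778 + 0.0069444 + 0.0069444 + 0.0069444 + 0.0069444 + 0.0069444 = 0.2361111.
So 1/D = 4.23529, i.e. 4.235 to 3 decimal places.

4.235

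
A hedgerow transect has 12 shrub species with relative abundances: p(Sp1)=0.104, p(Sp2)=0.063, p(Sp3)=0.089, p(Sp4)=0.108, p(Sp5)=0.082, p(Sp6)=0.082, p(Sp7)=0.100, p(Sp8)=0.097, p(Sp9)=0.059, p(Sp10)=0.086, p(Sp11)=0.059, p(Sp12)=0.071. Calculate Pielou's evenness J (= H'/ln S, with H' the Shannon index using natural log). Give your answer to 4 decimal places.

H' = −Σ pᵢ ln pᵢ = −((-0.235390) + (-0.174171) + (-0.215302) + (-0.240367) + (-0.205085) + (-0.205085) + (-0.230259) + (-0.226305) + (-0.166983) + (-0.210993) + (-0.166983) + (-0.187800)) = 2.464723 (working shown to 6 dp, full precision carried).
With S = 12 species, ln S = 2.484907, so J = 2.464723/2.484907 = 0.991877, i.e. 0.9919 to 4 decimal places.

0.9919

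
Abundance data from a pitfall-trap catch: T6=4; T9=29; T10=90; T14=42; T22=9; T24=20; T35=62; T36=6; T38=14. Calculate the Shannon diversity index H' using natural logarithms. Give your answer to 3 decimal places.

1.822

Total N = 4+29+90+42+9+20+62+6+14 = 276, so the proportions are 0.01449, 0.10507, 0.32609, 0.15217, 0.03261, 0.07246, 0.22464, 0.02174, 0.05072 (working shown to 5 dp, full precision carried).
Each pᵢ ln pᵢ term: 0.01449×(-4.23411)=-0.06136, 0.10507×(-2.25311)=-0.23674, 0.32609×(-1.12059)=-0.36541, 0.15217×(-1.88273)=-0.28650, 0.03261×(-3.42318)=-0.11163, 0.07246×(-2.62467)=-0.19019, 0.22464×(-1.49327)=-0.33544, 0.02174×(-3.82864)=-0.08323, 0.05072×(-2.98134)=-0.15123.
Sum = -1.82174, so H' = 1.822.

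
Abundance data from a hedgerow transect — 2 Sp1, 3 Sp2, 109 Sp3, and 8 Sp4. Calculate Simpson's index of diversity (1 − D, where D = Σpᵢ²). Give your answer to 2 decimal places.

Total N = 2+3+109+8 = 122, so the proportions are 0.0164, 0.0246, 0.8934, 0.0656 (working shown to 4 dp, full precision carried).
D = 0.0164² + 0.0246² + 0.8934² + 0.0656² = 0.0003 + 0.0006 + 0.7982 + 0.0043 = 0.8034.
So 1 − D = 0.1966, i.e. 0.20 to 2 decimal places.

0.20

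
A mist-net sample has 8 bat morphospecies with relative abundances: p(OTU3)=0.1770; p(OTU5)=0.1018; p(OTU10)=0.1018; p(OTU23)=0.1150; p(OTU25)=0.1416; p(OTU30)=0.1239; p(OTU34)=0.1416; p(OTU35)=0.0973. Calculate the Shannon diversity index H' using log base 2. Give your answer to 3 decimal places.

Each pᵢ log₂ pᵢ term (working shown to 5 dp, full precision carried): 0.177×(-2.49818)=-0.44218, 0.1018×(-3.29619)=-0.33555, 0.1018×(-3.29619)=-0.33555, 0.115×(-3.12029)=-0.35883, 0.1416×(-2.82011)=-0.39933, 0.1239×(-3.01275)=-0.37328, 0.1416×(-2.82011)=-0.39933, 0.0973×(-3.36142)=-0.32707.
Sum = -2.97112, so H' = 2.971.

2.971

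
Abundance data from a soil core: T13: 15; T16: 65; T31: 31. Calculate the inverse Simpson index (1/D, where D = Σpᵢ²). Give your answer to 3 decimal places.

2.277

Total N = 15+65+31 = 111, so the proportions are 0.135135, 0.585586, 0.279279 (working shown to 6 dp, full precision carried).
D = 0.135135² + 0.585586² + 0.279279² = 0.018262 + 0.342910 + 0.077997 = 0.439169.
So 1/D = 2.27703, i.e. 2.277 to 3 decimal places.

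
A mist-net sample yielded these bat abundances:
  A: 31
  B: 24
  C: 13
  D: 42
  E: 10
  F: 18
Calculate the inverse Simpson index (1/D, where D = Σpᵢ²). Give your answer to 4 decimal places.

4.8906

Total N = 31+24+13+42+10+18 = 138, so the proportions are 0.22463768, 0.17391304, 0.0942029, 0.30434783, 0.07246377, 0.13043478 (working shown to 8 dp, full precision carried).
D = 0.22463768² + 0.17391304² + 0.0942029² + 0.30434783² + 0.07246377² + 0.13043478² = 0.05046209 + 0.03024575 + 0.00887419 + 0.09262760 + 0.00525100 + 0.01701323 = 0.20447385.
So 1/D = 4.890601, i.e. 4.8906 to 4 decimal places.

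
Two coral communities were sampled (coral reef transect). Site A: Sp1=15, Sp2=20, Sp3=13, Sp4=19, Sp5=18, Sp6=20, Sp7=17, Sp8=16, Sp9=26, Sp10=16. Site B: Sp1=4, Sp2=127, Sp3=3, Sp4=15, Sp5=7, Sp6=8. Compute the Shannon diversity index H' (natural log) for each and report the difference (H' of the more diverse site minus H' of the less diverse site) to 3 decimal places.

1.423

Site A: N=180, proportions 0.08333333, 0.11111111, 0.07222222, 0.10555556, 0.1, 0.11111111, 0.09444444, 0.08888889, 0.14444444, 0.08888889, giving H' = 2.28538244 (working shown to 8 dp, full precision carried).
Site B: N=164, proportions 0.02439024, 0.77439024, 0.01829268, 0.09146341, 0.04268293, 0.04878049, giving H' = 0.86248575.
Difference = |2.28538244 − 0.86248575| = 1.42289669, i.e. 1.423 to 3 decimal places.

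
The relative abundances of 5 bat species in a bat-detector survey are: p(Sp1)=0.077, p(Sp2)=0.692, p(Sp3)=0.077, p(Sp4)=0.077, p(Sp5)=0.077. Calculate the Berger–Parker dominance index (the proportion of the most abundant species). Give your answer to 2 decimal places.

The largest proportion is 0.692, i.e. d = 0.69 to 2 decimal places.

0.69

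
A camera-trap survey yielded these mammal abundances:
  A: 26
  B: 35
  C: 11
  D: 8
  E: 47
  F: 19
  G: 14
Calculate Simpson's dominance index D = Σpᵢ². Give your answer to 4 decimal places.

0.1895

Total N = 26+35+11+8+47+19+14 = 160, so the proportions are 0.1625, 0.21875, 0.06875, 0.05, 0.29375, 0.11875, 0.0875 (working shown to 6 dp, full precision carried).
D = 0.1625² + 0.21875² + 0.06875² + 0.05² + 0.29375² + 0.11875² + 0.0875² = 0.026406 + 0.047852 + 0.004727 + 0.002500 + 0.086289 + 0.014102 + 0.007656 = 0.189531.
To 4 decimal places, D = 0.1895.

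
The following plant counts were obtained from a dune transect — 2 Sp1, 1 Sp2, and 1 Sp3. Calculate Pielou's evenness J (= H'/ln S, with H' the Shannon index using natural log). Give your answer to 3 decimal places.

Total N = 2+1+1 = 4, so the proportions are 0.5, 0.25, 0.25 (working shown to 5 dp, full precision carried).
H' = −Σ pᵢ ln pᵢ = −((-0.34657) + (-0.34657) + (-0.34657)) = 1.03972.
With S = 3 species, ln S = 1.09861, so J = 1.03972/1.09861 = 0.94639, i.e. 0.946 to 3 decimal places.

0.946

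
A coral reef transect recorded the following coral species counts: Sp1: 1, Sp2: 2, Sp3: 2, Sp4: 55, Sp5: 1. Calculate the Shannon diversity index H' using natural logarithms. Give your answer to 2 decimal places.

0.45

Total N = 1+2+2+55+1 = 61, so the proportions are 0.0164, 0.0328, 0.0328, 0.9016, 0.0164 (working shown to 4 dp, full precision carried).
Each pᵢ ln pᵢ term: 0.0164×(-4.1109)=-0.0674, 0.0328×(-3.4177)=-0.1121, 0.0328×(-3.4177)=-0.1121, 0.9016×(-0.1035)=-0.0934, 0.0164×(-4.1109)=-0.0674.
Sum = -0.4523, so H' = 0.45.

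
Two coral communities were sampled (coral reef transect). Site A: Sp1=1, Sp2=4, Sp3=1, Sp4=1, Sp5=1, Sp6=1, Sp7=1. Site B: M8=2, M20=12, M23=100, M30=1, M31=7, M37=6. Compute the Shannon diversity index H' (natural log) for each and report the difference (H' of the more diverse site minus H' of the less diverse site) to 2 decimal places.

0.93

Site A: N=10, proportions 0.1, 0.4, 0.1, 0.1, 0.1, 0.1, 0.1, giving H' = 1.748067 (working shown to 6 dp, full precision carried).
Site B: N=128, proportions 0.015625, 0.09375, 0.78125, 0.007812, 0.054688, 0.046875, giving H' = 0.820045.
Difference = |1.748067 − 0.820045| = 0.928022, i.e. 0.93 to 2 decimal places.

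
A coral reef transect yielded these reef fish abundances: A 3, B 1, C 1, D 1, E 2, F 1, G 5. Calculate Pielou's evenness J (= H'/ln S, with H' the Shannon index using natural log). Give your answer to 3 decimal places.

0.889

Total N = 3+1+1+1+2+1+5 = 14, so the proportions are 0.21429, 0.07143, 0.07143, 0.07143, 0.14286, 0.07143, 0.35714 (working shown to 5 dp, full precision carried).
H' = −Σ pᵢ ln pᵢ = −((-0.33010) + (-0.18850) + (-0.18850) + (-0.18850) + (-0.27799) + (-0.18850) + (-0.36772)) = 1.72982.
With S = 7 species, ln S = 1.94591, so J = 1.72982/1.94591 = 0.88895, i.e. 0.889 to 3 decimal places.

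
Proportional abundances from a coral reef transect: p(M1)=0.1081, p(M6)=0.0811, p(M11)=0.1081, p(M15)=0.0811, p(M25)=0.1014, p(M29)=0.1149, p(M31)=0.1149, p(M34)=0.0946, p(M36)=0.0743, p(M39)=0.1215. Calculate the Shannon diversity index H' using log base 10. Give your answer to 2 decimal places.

Each pᵢ log₁₀ pᵢ term (working shown to 4 dp, full precision carried): 0.1081×(-0.9662)=-0.1044, 0.0811×(-1.0910)=-0.0885, 0.1081×(-0.9662)=-0.1044, 0.0811×(-1.0910)=-0.0885, 0.1014×(-0.9940)=-0.1008, 0.1149×(-0.9397)=-0.1080, 0.1149×(-0.9397)=-0.1080, 0.0946×(-1.0241)=-0.0969, 0.0743×(-1.1290)=-0.0839, 0.1215×(-0.9154)=-0.1112.
Sum = -0.9946, so H' = 0.99.

0.99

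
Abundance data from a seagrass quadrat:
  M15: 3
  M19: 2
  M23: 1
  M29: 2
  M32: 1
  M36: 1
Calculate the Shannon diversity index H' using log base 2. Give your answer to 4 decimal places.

2.4464

Total N = 3+2+1+2+1+1 = 10, so the proportions are 0.3, 0.2, 0.1, 0.2, 0.1, 0.1 (working shown to 6 dp, full precision carried).
Each pᵢ log₂ pᵢ term: 0.3×(-1.736966)=-0.521090, 0.2×(-2.321928)=-0.464386, 0.1×(-3.321928)=-0.332193, 0.2×(-2.321928)=-0.464386, 0.1×(-3.321928)=-0.332193, 0.1×(-3.321928)=-0.332193.
Sum = -2.446439, so H' = 2.4464.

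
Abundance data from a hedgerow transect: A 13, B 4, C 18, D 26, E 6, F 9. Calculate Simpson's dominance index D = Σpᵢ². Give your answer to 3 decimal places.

0.225

Total N = 13+4+18+26+6+9 = 76, so the proportions are 0.17105, 0.05263, 0.23684, 0.34211, 0.07895, 0.11842 (working shown to 5 dp, full precision carried).
D = 0.17105² + 0.05263² + 0.23684² + 0.34211² + 0.07895² + 0.11842² = 0.02926 + 0.00277 + 0.05609 + 0.11704 + 0.00623 + 0.01402 = 0.22542.
To 3 decimal places, D = 0.225.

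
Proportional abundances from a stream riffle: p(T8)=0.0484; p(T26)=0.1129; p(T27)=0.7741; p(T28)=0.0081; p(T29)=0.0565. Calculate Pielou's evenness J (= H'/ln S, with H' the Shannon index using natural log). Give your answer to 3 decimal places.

0.492

H' = −Σ pᵢ ln pᵢ = −((-0.14657) + (-0.24626) + (-0.19821) + (-0.03901) + (-0.16235)) = 0.79240 (working shown to 5 dp, full precision carried).
With S = 5 species, ln S = 1.60944, so J = 0.79240/1.60944 = 0.49235, i.e. 0.492 to 3 decimal places.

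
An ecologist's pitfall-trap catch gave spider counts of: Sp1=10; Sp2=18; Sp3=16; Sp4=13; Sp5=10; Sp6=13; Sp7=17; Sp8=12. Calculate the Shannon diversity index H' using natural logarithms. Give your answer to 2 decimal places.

Total N = 10+18+16+13+10+13+17+12 = 109, so the proportions are 0.0917, 0.1651, 0.1468, 0.1193, 0.0917, 0.1193, 0.156, 0.1101 (working shown to 4 dp, full precision carried).
Each pᵢ ln pᵢ term: 0.0917×(-2.3888)=-0.2192, 0.1651×(-1.8010)=-0.2974, 0.1468×(-1.9188)=-0.2817, 0.1193×(-2.1264)=-0.2536, 0.0917×(-2.3888)=-0.2192, 0.1193×(-2.1264)=-0.2536, 0.156×(-1.8581)=-0.2898, 0.1101×(-2.2064)=-0.2429.
Sum = -2.0573, so H' = 2.06.

2.06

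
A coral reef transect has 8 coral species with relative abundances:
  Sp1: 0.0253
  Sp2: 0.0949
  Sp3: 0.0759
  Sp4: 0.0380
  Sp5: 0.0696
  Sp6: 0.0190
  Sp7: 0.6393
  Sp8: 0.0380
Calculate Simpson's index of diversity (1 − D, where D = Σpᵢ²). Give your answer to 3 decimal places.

D = 0.0253² + 0.0949² + 0.0759² + 0.038² + 0.0696² + 0.019² + 0.6393² + 0.038² = 0.00064 + 0.00901 + 0.00576 + 0.00144 + 0.00484 + 0.00036 + 0.40870 + 0.00144 = 0.43220 (working shown to 5 dp, full precision carried).
So 1 − D = 0.56780, i.e. 0.568 to 3 decimal places.

0.568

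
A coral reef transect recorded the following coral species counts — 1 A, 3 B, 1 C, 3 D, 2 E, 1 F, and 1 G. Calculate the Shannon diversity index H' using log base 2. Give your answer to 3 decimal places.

Total N = 1+3+1+3+2+1+1 = 12, so the proportions are 0.08333, 0.25, 0.08333, 0.25, 0.16667, 0.08333, 0.08333 (working shown to 5 dp, full precision carried).
Each pᵢ log₂ pᵢ term: 0.08333×(-3.58496)=-0.29875, 0.25×(-2.00000)=-0.50000, 0.08333×(-3.58496)=-0.29875, 0.25×(-2.00000)=-0.50000, 0.16667×(-2.58496)=-0.43083, 0.08333×(-3.58496)=-0.29875, 0.08333×(-3.58496)=-0.29875.
Sum = -2.62581, so H' = 2.626.

2.626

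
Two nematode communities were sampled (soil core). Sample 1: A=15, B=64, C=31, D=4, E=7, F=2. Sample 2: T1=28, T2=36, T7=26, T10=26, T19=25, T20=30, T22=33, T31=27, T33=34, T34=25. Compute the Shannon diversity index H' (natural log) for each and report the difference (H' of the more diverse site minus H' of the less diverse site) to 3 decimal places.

1.009

Sample 1: N=123, proportions 0.12195, 0.52033, 0.25203, 0.03252, 0.05691, 0.01626, giving H' = 1.28539 (working shown to 5 dp, full precision carried).
Sample 2: N=290, proportions 0.09655, 0.12414, 0.08966, 0.08966, 0.08621, 0.10345, 0.11379, 0.0931, 0.11724, 0.08621, giving H' = 2.29410.
Difference = |1.28539 − 2.29410| = 1.00871, i.e. 1.009 to 3 decimal places.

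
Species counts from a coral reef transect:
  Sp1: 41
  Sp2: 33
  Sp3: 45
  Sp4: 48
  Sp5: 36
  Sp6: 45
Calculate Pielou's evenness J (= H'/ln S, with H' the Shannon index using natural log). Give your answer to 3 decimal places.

0.995

Total N = 41+33+45+48+36+45 = 248, so the proportions are 0.16532, 0.13306, 0.18145, 0.19355, 0.14516, 0.18145 (working shown to 5 dp, full precision carried).
H' = −Σ pᵢ ln pᵢ = −((-0.29756) + (-0.26838) + (-0.30970) + (-0.31785) + (-0.28015) + (-0.30970)) = 1.78333.
With S = 6 species, ln S = 1.79176, so J = 1.78333/1.79176 = 0.99529, i.e. 0.995 to 3 decimal places.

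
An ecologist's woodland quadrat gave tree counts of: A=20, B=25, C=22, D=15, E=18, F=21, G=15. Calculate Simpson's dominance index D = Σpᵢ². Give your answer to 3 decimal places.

Total N = 20+25+22+15+18+21+15 = 136, so the proportions are 0.14706, 0.18382, 0.16176, 0.11029, 0.13235, 0.15441, 0.11029 (working shown to 5 dp, full precision carried).
D = 0.14706² + 0.18382² + 0.16176² + 0.11029² + 0.13235² + 0.15441² + 0.11029² = 0.02163 + 0.03379 + 0.02617 + 0.01216 + 0.01752 + 0.02384 + 0.01216 = 0.14728.
To 3 decimal places, D = 0.147.

0.147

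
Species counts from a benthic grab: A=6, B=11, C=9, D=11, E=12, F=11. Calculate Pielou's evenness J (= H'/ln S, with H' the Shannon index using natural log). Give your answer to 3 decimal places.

Total N = 6+11+9+11+12+11 = 60, so the proportions are 0.1, 0.18333, 0.15, 0.18333, 0.2, 0.18333 (working shown to 5 dp, full precision carried).
H' = −Σ pᵢ ln pᵢ = −((-0.23026) + (-0.31102) + (-0.28457) + (-0.31102) + (-0.32189) + (-0.31102)) = 1.76976.
With S = 6 species, ln S = 1.79176, so J = 1.76976/1.79176 = 0.98772, i.e. 0.988 to 3 decimal places.

0.988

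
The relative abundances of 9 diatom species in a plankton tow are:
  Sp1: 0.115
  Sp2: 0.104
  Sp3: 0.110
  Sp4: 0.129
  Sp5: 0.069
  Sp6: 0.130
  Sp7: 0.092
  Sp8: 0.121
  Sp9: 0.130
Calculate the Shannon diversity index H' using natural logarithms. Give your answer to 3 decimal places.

Each pᵢ ln pᵢ term (working shown to 5 dp, full precision carried): 0.115×(-2.16282)=-0.24872, 0.104×(-2.26336)=-0.23539, 0.11×(-2.20727)=-0.24280, 0.129×(-2.04794)=-0.26418, 0.069×(-2.67365)=-0.18448, 0.13×(-2.04022)=-0.26523, 0.092×(-2.38597)=-0.21951, 0.121×(-2.11196)=-0.25555, 0.13×(-2.04022)=-0.26523.
Sum = -2.18110, so H' = 2.181.

2.181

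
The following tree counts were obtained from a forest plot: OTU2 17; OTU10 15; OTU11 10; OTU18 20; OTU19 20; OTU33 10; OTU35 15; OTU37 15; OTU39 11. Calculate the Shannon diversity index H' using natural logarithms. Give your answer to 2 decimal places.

Total N = 17+15+10+20+20+10+15+15+11 = 133, so the proportions are 0.1278, 0.1128, 0.0752, 0.1504, 0.1504, 0.0752, 0.1128, 0.1128, 0.0827 (working shown to 4 dp, full precision carried).
Each pᵢ ln pᵢ term: 0.1278×(-2.0571)=-0.2629, 0.1128×(-2.1823)=-0.2461, 0.0752×(-2.5878)=-0.1946, 0.1504×(-1.8946)=-0.2849, 0.1504×(-1.8946)=-0.2849, 0.0752×(-2.5878)=-0.1946, 0.1128×(-2.1823)=-0.2461, 0.1128×(-2.1823)=-0.2461, 0.0827×(-2.4925)=-0.2061.
Sum = -2.1664, so H' = 2.17.

2.17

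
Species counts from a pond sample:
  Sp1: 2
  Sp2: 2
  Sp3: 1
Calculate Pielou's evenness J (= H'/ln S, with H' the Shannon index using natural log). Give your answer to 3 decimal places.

0.960

Total N = 2+2+1 = 5, so the proportions are 0.4, 0.4, 0.2 (working shown to 5 dp, full precision carried).
H' = −Σ pᵢ ln pᵢ = −((-0.36652) + (-0.36652) + (-0.32189)) = 1.05492.
With S = 3 species, ln S = 1.09861, so J = 1.05492/1.09861 = 0.96023, i.e. 0.960 to 3 decimal places.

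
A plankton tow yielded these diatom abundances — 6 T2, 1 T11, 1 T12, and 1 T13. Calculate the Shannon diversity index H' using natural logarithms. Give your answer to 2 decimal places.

Total N = 6+1+1+1 = 9, so the proportions are 0.6667, 0.1111, 0.1111, 0.1111 (working shown to 4 dp, full precision carried).
Each pᵢ ln pᵢ term: 0.6667×(-0.4055)=-0.2703, 0.1111×(-2.1972)=-0.2441, 0.1111×(-2.1972)=-0.2441, 0.1111×(-2.1972)=-0.2441.
Sum = -1.0027, so H' = 1.00.

1.00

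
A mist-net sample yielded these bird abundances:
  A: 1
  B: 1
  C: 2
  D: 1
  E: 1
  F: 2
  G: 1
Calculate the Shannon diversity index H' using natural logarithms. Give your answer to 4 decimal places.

1.8892

Total N = 1+1+2+1+1+2+1 = 9, so the proportions are 0.111111, 0.111111, 0.222222, 0.111111, 0.111111, 0.222222, 0.111111 (working shown to 6 dp, full precision carried).
Each pᵢ ln pᵢ term: 0.111111×(-2.197225)=-0.244136, 0.111111×(-2.197225)=-0.244136, 0.222222×(-1.504077)=-0.334239, 0.111111×(-2.197225)=-0.244136, 0.111111×(-2.197225)=-0.244136, 0.222222×(-1.504077)=-0.334239, 0.111111×(-2.197225)=-0.244136.
Sum = -1.889159, so H' = 1.8892.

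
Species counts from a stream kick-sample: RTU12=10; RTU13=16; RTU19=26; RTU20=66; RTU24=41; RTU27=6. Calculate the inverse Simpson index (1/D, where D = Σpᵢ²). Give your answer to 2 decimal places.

Total N = 10+16+26+66+41+6 = 165, so the proportions are 0.060606, 0.09697, 0.157576, 0.4, 0.248485, 0.036364 (working shown to 6 dp, full precision carried).
D = 0.060606² + 0.09697² + 0.157576² + 0.4² + 0.248485² + 0.036364² = 0.003673 + 0.009403 + 0.024830 + 0.160000 + 0.061745 + 0.001322 = 0.260973.
So 1/D = 3.8318, i.e. 3.83 to 2 decimal places.

3.83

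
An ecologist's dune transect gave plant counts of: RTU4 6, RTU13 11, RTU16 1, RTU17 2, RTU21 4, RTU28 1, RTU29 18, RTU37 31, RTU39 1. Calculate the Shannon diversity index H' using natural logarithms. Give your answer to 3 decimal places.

Total N = 6+11+1+2+4+1+18+31+1 = 75, so the proportions are 0.08, 0.14667, 0.01333, 0.02667, 0.05333, 0.01333, 0.24, 0.41333, 0.01333 (working shown to 5 dp, full precision carried).
Each pᵢ ln pᵢ term: 0.08×(-2.52573)=-0.20206, 0.14667×(-1.91959)=-0.28154, 0.01333×(-4.31749)=-0.05757, 0.02667×(-3.62434)=-0.09665, 0.05333×(-2.93119)=-0.15633, 0.01333×(-4.31749)=-0.05757, 0.24×(-1.42712)=-0.34251, 0.41333×(-0.88350)=-0.36518, 0.01333×(-4.31749)=-0.05757.
Sum = -1.61697, so H' = 1.617.

1.617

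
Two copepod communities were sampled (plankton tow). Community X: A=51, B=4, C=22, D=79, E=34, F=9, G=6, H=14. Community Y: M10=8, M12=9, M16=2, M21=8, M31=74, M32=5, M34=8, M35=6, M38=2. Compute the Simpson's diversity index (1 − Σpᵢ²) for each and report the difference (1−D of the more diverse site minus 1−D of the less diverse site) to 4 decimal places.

0.1655

Community X: N=219, proportions 0.2328767, 0.0182648, 0.1004566, 0.3607306, 0.1552511, 0.0410959, 0.0273973, 0.0639269, giving 1−D = 0.7745877 (working shown to 7 dp, full precision carried).
Community Y: N=122, proportions 0.0655738, 0.0737705, 0.0163934, 0.0655738, 0.6065574, 0.0409836, 0.0655738, 0.0491803, 0.0163934, giving 1−D = 0.6091105.
Difference = |0.7745877 − 0.6091105| = 0.1654772, i.e. 0.1655 to 4 decimal places.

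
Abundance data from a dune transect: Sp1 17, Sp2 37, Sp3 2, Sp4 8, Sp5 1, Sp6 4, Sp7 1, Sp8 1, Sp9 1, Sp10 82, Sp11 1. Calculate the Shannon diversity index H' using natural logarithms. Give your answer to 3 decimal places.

Total N = 17+37+2+8+1+4+1+1+1+82+1 = 155, so the proportions are 0.10968, 0.23871, 0.0129, 0.05161, 0.00645, 0.02581, 0.00645, 0.00645, 0.00645, 0.52903, 0.00645 (working shown to 5 dp, full precision carried).
Each pᵢ ln pᵢ term: 0.10968×(-2.21021)=-0.24241, 0.23871×(-1.43251)=-0.34195, 0.0129×(-4.35028)=-0.05613, 0.05161×(-2.96398)=-0.15298, 0.00645×(-5.04343)=-0.03254, 0.02581×(-3.65713)=-0.09438, 0.00645×(-5.04343)=-0.03254, 0.00645×(-5.04343)=-0.03254, 0.00645×(-5.04343)=-0.03254, 0.52903×(-0.63671)=-0.33684, 0.00645×(-5.04343)=-0.03254.
Sum = -1.38738, so H' = 1.387.

1.387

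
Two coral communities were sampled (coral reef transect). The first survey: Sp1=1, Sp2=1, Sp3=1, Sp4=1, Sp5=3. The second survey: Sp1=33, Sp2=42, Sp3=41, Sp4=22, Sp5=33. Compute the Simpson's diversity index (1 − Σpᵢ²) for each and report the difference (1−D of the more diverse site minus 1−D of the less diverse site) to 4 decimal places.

The first survey: N=7, proportions 0.1428571, 0.1428571, 0.1428571, 0.1428571, 0.4285714, giving 1−D = 0.7346939 (working shown to 7 dp, full precision carried).
The second survey: N=171, proportions 0.1929825, 0.245614, 0.2397661, 0.128655, 0.1929825, giving 1−D = 0.7911494.
Difference = |0.7346939 − 0.7911494| = 0.0564555, i.e. 0.0565 to 4 decimal places.

0.0565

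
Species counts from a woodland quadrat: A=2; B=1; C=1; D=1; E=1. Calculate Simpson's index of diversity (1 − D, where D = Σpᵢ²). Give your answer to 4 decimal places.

0.7778

Total N = 2+1+1+1+1 = 6, so the proportions are 0.333333, 0.166667, 0.166667, 0.166667, 0.166667 (working shown to 6 dp, full precision carried).
D = 0.333333² + 0.166667² + 0.166667² + 0.166667² + 0.166667² = 0.111111 + 0.027778 + 0.027778 + 0.027778 + 0.027778 = 0.222222.
So 1 − D = 0.777778, i.e. 0.7778 to 4 decimal places.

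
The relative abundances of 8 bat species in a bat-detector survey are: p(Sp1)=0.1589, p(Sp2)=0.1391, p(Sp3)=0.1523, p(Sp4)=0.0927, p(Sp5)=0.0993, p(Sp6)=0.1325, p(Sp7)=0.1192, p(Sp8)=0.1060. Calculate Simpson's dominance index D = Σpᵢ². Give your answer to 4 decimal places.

D = 0.1589² + 0.1391² + 0.1523² + 0.0927² + 0.0993² + 0.1325² + 0.1192² + 0.106² = 0.025249 + 0.019349 + 0.023195 + 0.008593 + 0.009860 + 0.017556 + 0.014209 + 0.011236 = 0.129248 (working shown to 6 dp, full precision carried).
To 4 decimal places, D = 0.1292.

0.1292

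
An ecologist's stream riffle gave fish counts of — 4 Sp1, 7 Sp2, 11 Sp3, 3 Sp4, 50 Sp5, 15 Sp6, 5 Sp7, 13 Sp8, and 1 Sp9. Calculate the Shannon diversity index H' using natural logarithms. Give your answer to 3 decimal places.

Total N = 4+7+11+3+50+15+5+13+1 = 109, so the proportions are 0.0367, 0.06422, 0.10092, 0.02752, 0.45872, 0.13761, 0.04587, 0.11927, 0.00917 (working shown to 5 dp, full precision carried).
Each pᵢ ln pᵢ term: 0.0367×(-3.30505)=-0.12129, 0.06422×(-2.74544)=-0.17631, 0.10092×(-2.29345)=-0.23145, 0.02752×(-3.59274)=-0.09888, 0.45872×(-0.77932)=-0.35749, 0.13761×(-1.98330)=-0.27293, 0.04587×(-3.08191)=-0.14137, 0.11927×(-2.12640)=-0.25361, 0.00917×(-4.69135)=-0.04304.
Sum = -1.69637, so H' = 1.696.

1.696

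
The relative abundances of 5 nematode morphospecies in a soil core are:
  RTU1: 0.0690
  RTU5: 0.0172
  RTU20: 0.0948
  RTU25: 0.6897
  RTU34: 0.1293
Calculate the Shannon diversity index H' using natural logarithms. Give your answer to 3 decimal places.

Each pᵢ ln pᵢ term (working shown to 5 dp, full precision carried): 0.069×(-2.67365)=-0.18448, 0.0172×(-4.06285)=-0.06988, 0.0948×(-2.35599)=-0.22335, 0.6897×(-0.37150)=-0.25622, 0.1293×(-2.04562)=-0.26450.
Sum = -0.99843, so H' = 0.998.

0.998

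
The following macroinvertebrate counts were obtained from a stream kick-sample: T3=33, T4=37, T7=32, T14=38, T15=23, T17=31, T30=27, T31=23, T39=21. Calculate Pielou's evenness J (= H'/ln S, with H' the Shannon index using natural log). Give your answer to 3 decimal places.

Total N = 33+37+32+38+23+31+27+23+21 = 265, so the proportions are 0.12453, 0.13962, 0.12075, 0.1434, 0.08679, 0.11698, 0.10189, 0.08679, 0.07925 (working shown to 5 dp, full precision carried).
H' = −Σ pᵢ ln pᵢ = −((-0.25942) + (-0.27489) + (-0.25527) + (-0.27850) + (-0.21214) + (-0.25101) + (-0.23270) + (-0.21214) + (-0.20090)) = 2.17698.
With S = 9 species, ln S = 2.19722, so J = 2.17698/2.19722 = 0.99079, i.e. 0.991 to 3 decimal places.

0.991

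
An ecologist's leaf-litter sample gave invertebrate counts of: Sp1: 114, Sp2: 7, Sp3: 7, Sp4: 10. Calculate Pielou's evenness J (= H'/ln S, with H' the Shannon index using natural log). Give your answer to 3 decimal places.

Total N = 114+7+7+10 = 138, so the proportions are 0.82609, 0.05072, 0.05072, 0.07246 (working shown to 5 dp, full precision carried).
H' = −Σ pᵢ ln pᵢ = −((-0.15783) + (-0.15123) + (-0.15123) + (-0.19019)) = 0.65048.
With S = 4 species, ln S = 1.38629, so J = 0.65048/1.38629 = 0.46922, i.e. 0.469 to 3 decimal places.

0.469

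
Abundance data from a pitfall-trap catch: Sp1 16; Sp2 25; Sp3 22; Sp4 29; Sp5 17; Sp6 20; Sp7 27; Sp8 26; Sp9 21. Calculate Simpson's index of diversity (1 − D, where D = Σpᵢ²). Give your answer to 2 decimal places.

0.88

Total N = 16+25+22+29+17+20+27+26+21 = 203, so the proportions are 0.07882, 0.12315, 0.10837, 0.14286, 0.08374, 0.09852, 0.133, 0.12808, 0.10345 (working shown to 5 dp, full precision carried).
D = 0.07882² + 0.12315² + 0.10837² + 0.14286² + 0.08374² + 0.09852² + 0.133² + 0.12808² + 0.10345² = 0.00621 + 0.01517 + 0.01175 + 0.02041 + 0.00701 + 0.00971 + 0.01769 + 0.01640 + 0.01070 = 0.11505.
So 1 − D = 0.88495, i.e. 0.88 to 2 decimal places.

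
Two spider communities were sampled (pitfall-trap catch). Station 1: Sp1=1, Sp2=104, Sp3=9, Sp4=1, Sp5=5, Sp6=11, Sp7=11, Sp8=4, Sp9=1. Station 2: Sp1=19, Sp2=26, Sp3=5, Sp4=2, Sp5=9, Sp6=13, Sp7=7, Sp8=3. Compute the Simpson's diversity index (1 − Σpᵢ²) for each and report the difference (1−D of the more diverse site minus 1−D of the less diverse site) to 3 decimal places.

0.323

Station 1: N=147, proportions 0.0068, 0.70748, 0.06122, 0.0068, 0.03401, 0.07483, 0.07483, 0.02721, 0.0068, giving 1−D = 0.48248 (working shown to 5 dp, full precision carried).
Station 2: N=84, proportions 0.22619, 0.30952, 0.05952, 0.02381, 0.10714, 0.15476, 0.08333, 0.03571, giving 1−D = 0.80527.
Difference = |0.48248 − 0.80527| = 0.32279, i.e. 0.323 to 3 decimal places.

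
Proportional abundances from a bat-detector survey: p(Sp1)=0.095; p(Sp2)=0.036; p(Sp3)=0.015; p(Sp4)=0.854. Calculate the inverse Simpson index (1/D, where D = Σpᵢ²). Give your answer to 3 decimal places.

D = 0.095² + 0.036² + 0.015² + 0.854² = 0.009025 + 0.001296 + 0.000225 + 0.729316 = 0.739862 (working shown to 6 dp, full precision carried).
So 1/D = 1.35160, i.e. 1.352 to 3 decimal places.

1.352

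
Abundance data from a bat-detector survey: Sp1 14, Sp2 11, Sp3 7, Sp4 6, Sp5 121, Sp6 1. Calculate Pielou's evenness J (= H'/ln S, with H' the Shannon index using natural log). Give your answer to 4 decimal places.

Total N = 14+11+7+6+121+1 = 160, so the proportions are 0.0875, 0.06875, 0.04375, 0.0375, 0.75625, 0.00625 (working shown to 6 dp, full precision carried).
H' = −Σ pᵢ ln pᵢ = −((-0.213160) + (-0.184063) + (-0.136905) + (-0.123128) + (-0.211284) + (-0.031720)) = 0.900260.
With S = 6 species, ln S = 1.791759, so J = 0.900260/1.791759 = 0.502445, i.e. 0.5024 to 4 decimal places.

0.5024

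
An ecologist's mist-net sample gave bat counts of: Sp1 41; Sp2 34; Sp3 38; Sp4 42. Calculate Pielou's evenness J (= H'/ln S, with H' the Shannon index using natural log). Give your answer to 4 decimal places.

0.9976

Total N = 41+34+38+42 = 155, so the proportions are 0.264516, 0.219355, 0.245161, 0.270968 (working shown to 6 dp, full precision carried).
H' = −Σ pᵢ ln pᵢ = −((-0.351768) + (-0.332775) + (-0.344657) + (-0.353818)) = 1.383018.
With S = 4 species, ln S = 1.386294, so J = 1.383018/1.386294 = 0.997637, i.e. 0.9976 to 4 decimal places.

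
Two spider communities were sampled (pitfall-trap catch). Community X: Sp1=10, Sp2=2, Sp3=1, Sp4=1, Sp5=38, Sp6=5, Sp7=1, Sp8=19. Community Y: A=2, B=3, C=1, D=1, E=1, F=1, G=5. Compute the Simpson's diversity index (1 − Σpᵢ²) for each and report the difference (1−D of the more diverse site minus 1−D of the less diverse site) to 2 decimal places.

Community X: N=77, proportions 0.1299, 0.026, 0.013, 0.013, 0.4935, 0.0649, 0.013, 0.2468, giving 1−D = 0.6733 (working shown to 4 dp, full precision carried).
Community Y: N=14, proportions 0.1429, 0.2143, 0.0714, 0.0714, 0.0714, 0.0714, 0.3571, giving 1−D = 0.7857.
Difference = |0.6733 − 0.7857| = 0.1124, i.e. 0.11 to 2 decimal places.

0.11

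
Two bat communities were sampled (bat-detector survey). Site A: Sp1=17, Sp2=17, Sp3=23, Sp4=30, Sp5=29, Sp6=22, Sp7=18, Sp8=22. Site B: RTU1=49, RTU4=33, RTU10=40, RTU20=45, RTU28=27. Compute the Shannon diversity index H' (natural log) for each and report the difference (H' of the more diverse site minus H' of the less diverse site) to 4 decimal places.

Site A: N=178, proportions 0.0955056, 0.0955056, 0.1292135, 0.1685393, 0.1629213, 0.1235955, 0.1011236, 0.1235955, giving H' = 2.0572573 (working shown to 7 dp, full precision carried).
Site B: N=194, proportions 0.2525773, 0.1701031, 0.2061856, 0.2319588, 0.1391753, giving H' = 1.5878245.
Difference = |2.0572573 − 1.5878245| = 0.4694328, i.e. 0.4694 to 4 decimal places.

0.4694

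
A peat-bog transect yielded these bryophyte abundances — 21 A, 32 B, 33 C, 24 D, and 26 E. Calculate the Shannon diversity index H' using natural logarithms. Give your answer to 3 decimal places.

1.595

Total N = 21+32+33+24+26 = 136, so the proportions are 0.15441, 0.23529, 0.24265, 0.17647, 0.19118 (working shown to 5 dp, full precision carried).
Each pᵢ ln pᵢ term: 0.15441×(-1.86813)=-0.28846, 0.23529×(-1.44692)=-0.34045, 0.24265×(-1.41615)=-0.34362, 0.17647×(-1.73460)=-0.30611, 0.19118×(-1.65456)=-0.31631.
Sum = -1.59496, so H' = 1.595.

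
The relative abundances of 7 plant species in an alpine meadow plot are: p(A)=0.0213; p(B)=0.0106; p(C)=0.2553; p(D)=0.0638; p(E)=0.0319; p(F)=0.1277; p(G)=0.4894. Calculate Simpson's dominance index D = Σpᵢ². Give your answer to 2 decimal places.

D = 0.0213² + 0.0106² + 0.2553² + 0.0638² + 0.0319² + 0.1277² + 0.4894² = 0.0005 + 0.0001 + 0.0652 + 0.0041 + 0.0010 + 0.0163 + 0.2395 = 0.3267 (working shown to 4 dp, full precision carried).
To 2 decimal places, D = 0.33.

0.33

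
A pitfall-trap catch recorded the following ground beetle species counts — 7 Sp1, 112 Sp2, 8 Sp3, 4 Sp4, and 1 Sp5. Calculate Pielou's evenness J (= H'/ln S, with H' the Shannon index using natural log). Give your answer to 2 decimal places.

Total N = 7+112+8+4+1 = 132, so the proportions are 0.053, 0.8485, 0.0606, 0.0303, 0.0076 (working shown to 4 dp, full precision carried).
H' = −Σ pᵢ ln pᵢ = −((-0.1557) + (-0.1394) + (-0.1699) + (-0.1060) + (-0.0370)) = 0.6080.
With S = 5 species, ln S = 1.6094, so J = 0.6080/1.6094 = 0.3778, i.e. 0.38 to 2 decimal places.

0.38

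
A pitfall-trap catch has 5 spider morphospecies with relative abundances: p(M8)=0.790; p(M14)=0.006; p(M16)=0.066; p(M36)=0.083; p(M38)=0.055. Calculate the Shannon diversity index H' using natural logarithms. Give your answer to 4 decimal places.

Each pᵢ ln pᵢ term (working shown to 6 dp, full precision carried): 0.79×(-0.235722)=-0.186221, 0.006×(-5.115996)=-0.030696, 0.066×(-2.718101)=-0.179395, 0.083×(-2.488915)=-0.206580, 0.055×(-2.900422)=-0.159523.
Sum = -0.762414, so H' = 0.7624.

0.7624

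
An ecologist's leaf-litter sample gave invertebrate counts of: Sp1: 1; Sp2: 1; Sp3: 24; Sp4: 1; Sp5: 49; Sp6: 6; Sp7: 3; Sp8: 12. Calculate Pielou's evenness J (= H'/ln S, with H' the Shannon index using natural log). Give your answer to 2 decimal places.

Total N = 1+1+24+1+49+6+3+12 = 97, so the proportions are 0.0103, 0.0103, 0.2474, 0.0103, 0.5052, 0.0619, 0.0309, 0.1237 (working shown to 4 dp, full precision carried).
H' = −Σ pᵢ ln pᵢ = −((-0.0472) + (-0.0472) + (-0.3456) + (-0.0472) + (-0.3450) + (-0.1721) + (-0.1075) + (-0.2585)) = 1.3702.
With S = 8 species, ln S = 2.0794, so J = 1.3702/2.0794 = 0.6589, i.e. 0.66 to 2 decimal places.

0.66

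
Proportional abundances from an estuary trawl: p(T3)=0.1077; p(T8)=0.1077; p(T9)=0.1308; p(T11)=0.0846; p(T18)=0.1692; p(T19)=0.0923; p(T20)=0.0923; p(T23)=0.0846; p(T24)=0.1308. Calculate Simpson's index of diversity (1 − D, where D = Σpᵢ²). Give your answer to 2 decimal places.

0.88

D = 0.1077² + 0.1077² + 0.1308² + 0.0846² + 0.1692² + 0.0923² + 0.0923² + 0.0846² + 0.1308² = 0.0116 + 0.0116 + 0.0171 + 0.0072 + 0.0286 + 0.0085 + 0.0085 + 0.0072 + 0.0171 = 0.1174 (working shown to 4 dp, full precision carried).
So 1 − D = 0.8826, i.e. 0.88 to 2 decimal places.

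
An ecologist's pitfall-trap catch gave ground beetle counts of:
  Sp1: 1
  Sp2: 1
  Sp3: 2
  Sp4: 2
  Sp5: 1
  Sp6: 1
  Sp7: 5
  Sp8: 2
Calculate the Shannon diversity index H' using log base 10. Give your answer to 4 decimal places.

0.8227

Total N = 1+1+2+2+1+1+5+2 = 15, so the proportions are 0.066667, 0.066667, 0.133333, 0.133333, 0.066667, 0.066667, 0.333333, 0.133333 (working shown to 6 dp, full precision carried).
Each pᵢ log₁₀ pᵢ term: 0.066667×(-1.176091)=-0.078406, 0.066667×(-1.176091)=-0.078406, 0.133333×(-0.875061)=-0.116675, 0.133333×(-0.875061)=-0.116675, 0.066667×(-1.176091)=-0.078406, 0.066667×(-1.176091)=-0.078406, 0.333333×(-0.477121)=-0.159040, 0.133333×(-0.875061)=-0.116675.
Sum = -0.822689, so H' = 0.8227.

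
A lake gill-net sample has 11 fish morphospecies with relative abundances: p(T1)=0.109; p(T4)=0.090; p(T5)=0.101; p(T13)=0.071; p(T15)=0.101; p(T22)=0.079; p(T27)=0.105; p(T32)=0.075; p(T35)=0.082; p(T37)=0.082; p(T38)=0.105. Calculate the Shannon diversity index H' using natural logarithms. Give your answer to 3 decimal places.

Each pᵢ ln pᵢ term (working shown to 5 dp, full precision carried): 0.109×(-2.21641)=-0.24159, 0.09×(-2.40795)=-0.21672, 0.101×(-2.29263)=-0.23156, 0.071×(-2.64508)=-0.18780, 0.101×(-2.29263)=-0.23156, 0.079×(-2.53831)=-0.20053, 0.105×(-2.25379)=-0.23665, 0.075×(-2.59027)=-0.19427, 0.082×(-2.50104)=-0.20508, 0.082×(-2.50104)=-0.20508, 0.105×(-2.25379)=-0.23665.
Sum = -2.38748, so H' = 2.387.

2.387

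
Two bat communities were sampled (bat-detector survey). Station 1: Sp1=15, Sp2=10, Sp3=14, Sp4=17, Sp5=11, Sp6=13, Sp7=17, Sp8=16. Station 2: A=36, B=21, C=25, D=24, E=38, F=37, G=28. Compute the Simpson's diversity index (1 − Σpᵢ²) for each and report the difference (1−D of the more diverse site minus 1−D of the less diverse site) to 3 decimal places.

Station 1: N=113, proportions 0.13274, 0.0885, 0.12389, 0.15044, 0.09735, 0.11504, 0.15044, 0.14159, giving 1−D = 0.87117 (working shown to 5 dp, full precision carried).
Station 2: N=209, proportions 0.17225, 0.10048, 0.11962, 0.11483, 0.18182, 0.17703, 0.13397, giving 1−D = 0.85039.
Difference = |0.87117 − 0.85039| = 0.02078, i.e. 0.021 to 3 decimal places.

0.021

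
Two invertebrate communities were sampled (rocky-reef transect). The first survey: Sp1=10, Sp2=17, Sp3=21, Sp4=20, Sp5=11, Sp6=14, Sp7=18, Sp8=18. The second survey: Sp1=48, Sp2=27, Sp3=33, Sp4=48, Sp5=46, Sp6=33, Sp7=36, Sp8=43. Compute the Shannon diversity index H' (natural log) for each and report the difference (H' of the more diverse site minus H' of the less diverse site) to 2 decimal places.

The first survey: N=129, proportions 0.0775, 0.1318, 0.1628, 0.155, 0.0853, 0.1085, 0.1395, 0.1395, giving H' = 2.0504 (working shown to 4 dp, full precision carried).
The second survey: N=314, proportions 0.1529, 0.086, 0.1051, 0.1529, 0.1465, 0.1051, 0.1146, 0.1369, giving H' = 2.0607.
Difference = |2.0504 − 2.0607| = 0.0103, i.e. 0.01 to 2 decimal places.

0.01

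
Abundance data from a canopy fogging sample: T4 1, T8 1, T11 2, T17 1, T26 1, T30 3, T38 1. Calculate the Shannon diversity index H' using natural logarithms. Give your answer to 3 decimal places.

Total N = 1+1+2+1+1+3+1 = 10, so the proportions are 0.1, 0.1, 0.2, 0.1, 0.1, 0.3, 0.1 (working shown to 5 dp, full precision carried).
Each pᵢ ln pᵢ term: 0.1×(-2.30259)=-0.23026, 0.1×(-2.30259)=-0.23026, 0.2×(-1.60944)=-0.32189, 0.1×(-2.30259)=-0.23026, 0.1×(-2.30259)=-0.23026, 0.3×(-1.20397)=-0.36119, 0.1×(-2.30259)=-0.23026.
Sum = -1.83437, so H' = 1.834.

1.834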